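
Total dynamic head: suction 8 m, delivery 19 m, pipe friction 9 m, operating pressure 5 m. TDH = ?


TDH = Hs + Hd + hf + Hp = 8 + 19 + 9 + 5 = 41

41 m


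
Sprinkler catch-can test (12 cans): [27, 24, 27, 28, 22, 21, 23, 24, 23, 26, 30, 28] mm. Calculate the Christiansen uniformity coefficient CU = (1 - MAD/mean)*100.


mean = 25.250000 mm
MAD = 2.416667 mm
CU = (1 - 2.416667/25.250000)*100

90.4290 %


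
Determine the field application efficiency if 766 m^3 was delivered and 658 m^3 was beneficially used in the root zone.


Ea = V_root / V_field * 100 = 658 / 766 * 100 = 85.9008%

85.9008 %


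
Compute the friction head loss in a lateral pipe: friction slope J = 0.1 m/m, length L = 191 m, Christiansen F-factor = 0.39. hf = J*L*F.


hf = J * L * F = 0.1 * 191 * 0.39 = 7.4490 m

7.4490 m


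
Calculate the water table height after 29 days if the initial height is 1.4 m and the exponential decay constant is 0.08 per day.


m = m0 * exp(-k*t)
m = 1.4 * exp(-0.08 * 29)
m = 1.4 * exp(-2.3200)

0.1376 m


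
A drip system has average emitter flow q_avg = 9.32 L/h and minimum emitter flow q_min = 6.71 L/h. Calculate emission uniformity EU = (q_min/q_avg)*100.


EU = (q_min/q_avg)*100 = (6.71/9.32)*100 = 71.9957%

71.9957 %


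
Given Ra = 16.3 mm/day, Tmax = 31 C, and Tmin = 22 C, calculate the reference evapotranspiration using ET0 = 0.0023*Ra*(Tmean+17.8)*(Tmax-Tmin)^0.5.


Tmean = (Tmax + Tmin)/2 = (31 + 22)/2 = 26.5
ET0 = 0.0023 * 16.3 * (26.5 + 17.8) * sqrt(31 - 22)
ET0 = 0.0023 * 16.3 * 44.3 * 3.000000

4.9824 mm/day


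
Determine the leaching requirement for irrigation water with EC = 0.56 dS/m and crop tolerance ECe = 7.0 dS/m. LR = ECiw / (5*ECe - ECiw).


LR = ECiw / (5*ECe - ECiw)
LR = 0.56 / (5*7.0 - 0.56)
LR = 0.56 / 34.4400

0.0163


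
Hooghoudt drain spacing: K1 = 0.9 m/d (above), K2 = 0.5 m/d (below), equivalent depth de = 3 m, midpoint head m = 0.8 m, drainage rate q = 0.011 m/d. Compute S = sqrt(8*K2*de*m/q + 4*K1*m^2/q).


S^2 = 8*K2*de*m/q + 4*K1*m^2/q
S^2 = 8*0.5*3*0.8/0.011 + 4*0.9*0.8^2/0.011
S = sqrt(1082.1818)

32.8965 m


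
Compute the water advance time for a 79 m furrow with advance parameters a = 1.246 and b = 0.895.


t = (L/a)^(1/b)
t = (79/1.246)^(1/0.895)
t = 63.402889^(1/0.895)

103.1644 min


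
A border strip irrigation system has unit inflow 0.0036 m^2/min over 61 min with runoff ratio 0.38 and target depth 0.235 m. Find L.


L = q*t/((1+r)*Z)
L = 0.0036*61/((1+0.38)*0.235)
L = 0.2196/0.3243

0.6772 m


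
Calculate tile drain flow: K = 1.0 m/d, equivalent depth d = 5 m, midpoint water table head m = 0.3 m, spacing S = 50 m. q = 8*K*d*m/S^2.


q = 8*K*d*m/S^2
q = 8*1.0*5*0.3/50^2
q = 12.0000 / 2500

0.0048 m/d


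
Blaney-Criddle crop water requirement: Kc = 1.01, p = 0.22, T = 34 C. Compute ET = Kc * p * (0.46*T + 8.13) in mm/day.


ET = Kc * p * (0.46*T + 8.13)
ET = 1.01 * 0.22 * (0.46*34 + 8.13)
ET = 1.01 * 0.22 * 23.7700

5.2817 mm/day


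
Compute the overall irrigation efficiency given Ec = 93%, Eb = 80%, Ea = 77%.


Ec = 0.93, Eb = 0.8, Ea = 0.77
E = 0.93 * 0.8 * 0.77 * 100 = 57.2880%

57.2880 %


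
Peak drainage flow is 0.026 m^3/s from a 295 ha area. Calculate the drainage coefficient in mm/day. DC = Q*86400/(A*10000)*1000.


DC = Q * 86400 / (A * 10000) * 1000
DC = 0.026 * 86400 / (295 * 10000) * 1000
DC = 2246400.0000 / 2950000

0.7615 mm/day


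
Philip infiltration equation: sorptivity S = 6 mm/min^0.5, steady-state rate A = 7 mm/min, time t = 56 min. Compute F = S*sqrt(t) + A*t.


F = S*sqrt(t) + A*t
F = 6*sqrt(56) + 7*56
F = 6*7.483315 + 392

436.8999 mm


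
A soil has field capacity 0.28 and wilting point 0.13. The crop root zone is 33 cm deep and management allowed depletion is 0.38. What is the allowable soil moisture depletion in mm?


SMD = (FC - PWP) * d * MAD * 10
SMD = (0.28 - 0.13) * 33 * 0.38 * 10
SMD = 0.1500 * 33 * 0.38 * 10

18.8100 mm


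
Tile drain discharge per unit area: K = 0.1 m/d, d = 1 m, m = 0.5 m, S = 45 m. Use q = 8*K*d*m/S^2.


q = 8*K*d*m/S^2
q = 8*0.1*1*0.5/45^2
q = 0.4000 / 2025

1.9753e-04 m/d


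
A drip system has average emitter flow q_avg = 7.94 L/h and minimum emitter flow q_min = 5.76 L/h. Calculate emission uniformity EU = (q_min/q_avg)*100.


EU = (q_min/q_avg)*100 = (5.76/7.94)*100 = 72.5441%

72.5441 %


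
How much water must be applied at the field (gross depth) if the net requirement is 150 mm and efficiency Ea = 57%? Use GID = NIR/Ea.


Ea = 57% = 0.57
GID = NIR / Ea = 150 / 0.57 = 263.1579 mm

263.1579 mm


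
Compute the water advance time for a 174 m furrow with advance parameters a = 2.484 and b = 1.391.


t = (L/a)^(1/b)
t = (174/2.484)^(1/1.391)
t = 70.048309^(1/1.391)

21.2163 min


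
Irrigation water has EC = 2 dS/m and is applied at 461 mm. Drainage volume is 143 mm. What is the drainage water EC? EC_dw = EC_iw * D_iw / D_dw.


EC_dw = EC_iw * D_iw / D_dw
EC_dw = 2 * 461 / 143
EC_dw = 922 / 143

6.4476 dS/m


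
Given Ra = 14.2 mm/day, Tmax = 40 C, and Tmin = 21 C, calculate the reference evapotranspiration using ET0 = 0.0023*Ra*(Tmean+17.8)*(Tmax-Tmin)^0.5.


Tmean = (Tmax + Tmin)/2 = (40 + 21)/2 = 30.5
ET0 = 0.0023 * 14.2 * (30.5 + 17.8) * sqrt(40 - 21)
ET0 = 0.0023 * 14.2 * 48.3 * 4.358899

6.8761 mm/day


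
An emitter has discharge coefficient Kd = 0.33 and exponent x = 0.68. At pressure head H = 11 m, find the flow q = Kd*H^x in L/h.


q = Kd * H^x = 0.33 * 11^0.68 = 0.33 * 5.106779

1.6852 L/h


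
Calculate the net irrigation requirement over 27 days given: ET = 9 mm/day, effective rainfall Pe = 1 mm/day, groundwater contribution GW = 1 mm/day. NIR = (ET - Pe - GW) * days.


Daily deficit = ET - Pe - GW = 9 - 1 - 1 = 7 mm/day
NIR = 7 * 27 = 189 mm

189.0000 mm


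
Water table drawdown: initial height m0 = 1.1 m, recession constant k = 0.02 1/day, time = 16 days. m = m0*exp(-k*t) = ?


m = m0 * exp(-k*t)
m = 1.1 * exp(-0.02 * 16)
m = 1.1 * exp(-0.3200)

0.7988 m


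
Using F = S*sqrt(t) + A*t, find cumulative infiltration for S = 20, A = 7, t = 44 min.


F = S*sqrt(t) + A*t
F = 20*sqrt(44) + 7*44
F = 20*6.633250 + 308

440.6650 mm


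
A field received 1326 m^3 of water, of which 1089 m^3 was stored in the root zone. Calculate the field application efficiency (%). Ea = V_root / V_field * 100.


Ea = V_root / V_field * 100 = 1089 / 1326 * 100 = 82.1267%

82.1267 %


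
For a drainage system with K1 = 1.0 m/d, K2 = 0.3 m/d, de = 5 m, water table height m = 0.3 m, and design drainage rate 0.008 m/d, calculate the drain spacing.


S^2 = 8*K2*de*m/q + 4*K1*m^2/q
S^2 = 8*0.3*5*0.3/0.008 + 4*1.0*0.3^2/0.008
S = sqrt(495.0000)

22.2486 m


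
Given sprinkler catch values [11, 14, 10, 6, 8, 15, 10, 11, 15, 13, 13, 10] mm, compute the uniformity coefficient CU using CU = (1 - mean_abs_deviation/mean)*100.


mean = 11.333333 mm
MAD = 2.222222 mm
CU = (1 - 2.222222/11.333333)*100

80.3922 %


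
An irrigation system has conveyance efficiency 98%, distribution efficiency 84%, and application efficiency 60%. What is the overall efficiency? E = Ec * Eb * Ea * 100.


Ec = 0.98, Eb = 0.84, Ea = 0.6
E = 0.98 * 0.84 * 0.6 * 100 = 49.3920%

49.3920 %


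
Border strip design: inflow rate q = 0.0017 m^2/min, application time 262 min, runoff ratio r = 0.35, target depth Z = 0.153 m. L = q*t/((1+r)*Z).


L = q*t/((1+r)*Z)
L = 0.0017*262/((1+0.35)*0.153)
L = 0.4454/0.20655

2.1564 m


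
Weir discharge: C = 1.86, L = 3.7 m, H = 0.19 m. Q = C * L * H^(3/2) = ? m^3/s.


Q = C * L * H^(3/2) = 1.86 * 3.7 * 0.19^1.5 = 1.86 * 3.7 * 0.082819

0.5700 m^3/s


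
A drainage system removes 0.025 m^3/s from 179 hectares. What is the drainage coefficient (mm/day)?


DC = Q * 86400 / (A * 10000) * 1000
DC = 0.025 * 86400 / (179 * 10000) * 1000
DC = 2160000.0000 / 1790000

1.2067 mm/day


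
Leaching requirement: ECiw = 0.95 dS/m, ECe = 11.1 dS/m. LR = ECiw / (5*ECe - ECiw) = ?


LR = ECiw / (5*ECe - ECiw)
LR = 0.95 / (5*11.1 - 0.95)
LR = 0.95 / 54.5500

0.0174


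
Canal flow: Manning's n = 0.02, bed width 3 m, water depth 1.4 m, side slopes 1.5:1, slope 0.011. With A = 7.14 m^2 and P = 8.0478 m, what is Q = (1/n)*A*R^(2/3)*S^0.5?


R = A/P = 7.14/8.0478 = 0.887199
Q = (1/0.02) * 7.14 * 0.887199^(2/3) * 0.011^0.5

34.5710 m^3/s


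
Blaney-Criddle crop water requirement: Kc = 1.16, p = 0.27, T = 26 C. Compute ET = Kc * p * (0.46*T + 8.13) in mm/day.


ET = Kc * p * (0.46*T + 8.13)
ET = 1.16 * 0.27 * (0.46*26 + 8.13)
ET = 1.16 * 0.27 * 20.0900

6.2922 mm/day


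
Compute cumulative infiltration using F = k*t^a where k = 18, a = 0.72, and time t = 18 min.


F = k * t^a = 18 * 18^0.72
F = 18 * 8.013020

144.2344 mm


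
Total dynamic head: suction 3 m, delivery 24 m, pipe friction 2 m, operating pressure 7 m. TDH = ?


TDH = Hs + Hd + hf + Hp = 3 + 24 + 2 + 7 = 36

36 m


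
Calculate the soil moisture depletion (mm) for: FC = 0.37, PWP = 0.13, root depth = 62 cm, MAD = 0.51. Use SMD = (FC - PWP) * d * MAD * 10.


SMD = (FC - PWP) * d * MAD * 10
SMD = (0.37 - 0.13) * 62 * 0.51 * 10
SMD = 0.2400 * 62 * 0.51 * 10

75.8880 mm


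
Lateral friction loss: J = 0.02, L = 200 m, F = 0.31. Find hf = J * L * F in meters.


hf = J * L * F = 0.02 * 200 * 0.31 = 1.2400 m

1.2400 m


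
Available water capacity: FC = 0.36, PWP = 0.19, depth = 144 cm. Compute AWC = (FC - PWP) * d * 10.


AWC = (FC - PWP) * d * 10
AWC = (0.36 - 0.19) * 144 * 10
AWC = 0.1700 * 144 * 10

244.8000 mm


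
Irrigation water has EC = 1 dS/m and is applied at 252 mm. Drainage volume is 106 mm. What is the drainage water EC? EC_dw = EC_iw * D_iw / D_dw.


EC_dw = EC_iw * D_iw / D_dw
EC_dw = 1 * 252 / 106
EC_dw = 252 / 106

2.3774 dS/m


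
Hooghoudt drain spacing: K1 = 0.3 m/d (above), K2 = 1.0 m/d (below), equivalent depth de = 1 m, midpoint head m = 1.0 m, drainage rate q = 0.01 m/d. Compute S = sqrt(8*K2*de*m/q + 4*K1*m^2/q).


S^2 = 8*K2*de*m/q + 4*K1*m^2/q
S^2 = 8*1.0*1*1.0/0.01 + 4*0.3*1.0^2/0.01
S = sqrt(920.0000)

30.3315 m


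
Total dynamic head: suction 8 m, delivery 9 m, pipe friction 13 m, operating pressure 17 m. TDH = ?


TDH = Hs + Hd + hf + Hp = 8 + 9 + 13 + 17 = 47

47 m


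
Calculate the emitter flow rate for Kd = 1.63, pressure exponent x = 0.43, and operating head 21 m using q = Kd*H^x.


q = Kd * H^x = 1.63 * 21^0.43 = 1.63 * 3.703005

6.0359 L/h


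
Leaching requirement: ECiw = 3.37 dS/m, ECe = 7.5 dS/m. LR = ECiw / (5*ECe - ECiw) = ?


LR = ECiw / (5*ECe - ECiw)
LR = 3.37 / (5*7.5 - 3.37)
LR = 3.37 / 34.1300

0.0987


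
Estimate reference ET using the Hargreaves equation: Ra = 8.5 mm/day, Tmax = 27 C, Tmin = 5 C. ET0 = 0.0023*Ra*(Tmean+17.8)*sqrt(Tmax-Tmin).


Tmean = (Tmax + Tmin)/2 = (27 + 5)/2 = 16.0
ET0 = 0.0023 * 8.5 * (16.0 + 17.8) * sqrt(27 - 5)
ET0 = 0.0023 * 8.5 * 33.8 * 4.690416

3.0994 mm/day


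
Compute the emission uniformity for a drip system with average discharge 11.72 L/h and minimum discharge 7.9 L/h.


EU = (q_min/q_avg)*100 = (7.9/11.72)*100 = 67.4061%

67.4061 %


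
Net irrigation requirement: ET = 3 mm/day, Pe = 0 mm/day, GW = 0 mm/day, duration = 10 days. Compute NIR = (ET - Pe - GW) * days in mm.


Daily deficit = ET - Pe - GW = 3 - 0 - 0 = 3 mm/day
NIR = 3 * 10 = 30 mm

30.0000 mm


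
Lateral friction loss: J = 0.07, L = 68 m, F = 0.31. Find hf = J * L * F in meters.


hf = J * L * F = 0.07 * 68 * 0.31 = 1.4756 m

1.4756 m


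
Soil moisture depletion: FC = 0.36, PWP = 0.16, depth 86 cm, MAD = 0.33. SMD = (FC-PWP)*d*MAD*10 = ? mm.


SMD = (FC - PWP) * d * MAD * 10
SMD = (0.36 - 0.16) * 86 * 0.33 * 10
SMD = 0.2000 * 86 * 0.33 * 10

56.7600 mm


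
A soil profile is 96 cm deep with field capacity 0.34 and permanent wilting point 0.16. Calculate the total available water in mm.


AWC = (FC - PWP) * d * 10
AWC = (0.34 - 0.16) * 96 * 10
AWC = 0.1800 * 96 * 10

172.8000 mm


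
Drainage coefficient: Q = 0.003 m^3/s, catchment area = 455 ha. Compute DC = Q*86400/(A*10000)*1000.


DC = Q * 86400 / (A * 10000) * 1000
DC = 0.003 * 86400 / (455 * 10000) * 1000
DC = 259200.0000 / 4550000

0.0570 mm/day


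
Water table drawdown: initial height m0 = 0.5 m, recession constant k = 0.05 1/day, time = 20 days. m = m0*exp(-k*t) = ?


m = m0 * exp(-k*t)
m = 0.5 * exp(-0.05 * 20)
m = 0.5 * exp(-1.0000)

0.1839 m


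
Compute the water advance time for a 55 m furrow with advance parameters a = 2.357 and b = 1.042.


t = (L/a)^(1/b)
t = (55/2.357)^(1/1.042)
t = 23.334748^(1/1.042)

20.5524 min


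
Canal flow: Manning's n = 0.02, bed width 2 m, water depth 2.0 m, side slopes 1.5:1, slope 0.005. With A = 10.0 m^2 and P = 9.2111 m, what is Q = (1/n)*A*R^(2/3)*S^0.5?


R = A/P = 10.0/9.2111 = 1.085647
Q = (1/0.02) * 10.0 * 1.085647^(2/3) * 0.005^0.5

37.3463 m^3/s


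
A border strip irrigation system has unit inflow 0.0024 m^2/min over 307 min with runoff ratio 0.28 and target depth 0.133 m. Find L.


L = q*t/((1+r)*Z)
L = 0.0024*307/((1+0.28)*0.133)
L = 0.7368/0.17024

4.3280 m


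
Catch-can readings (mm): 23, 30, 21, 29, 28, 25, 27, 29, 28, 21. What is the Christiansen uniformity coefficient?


mean = 26.100000 mm
MAD = 2.880000 mm
CU = (1 - 2.880000/26.100000)*100

88.9655 %


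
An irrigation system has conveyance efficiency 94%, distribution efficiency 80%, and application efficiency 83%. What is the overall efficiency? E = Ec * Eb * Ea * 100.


Ec = 0.94, Eb = 0.8, Ea = 0.83
E = 0.94 * 0.8 * 0.83 * 100 = 62.4160%

62.4160 %


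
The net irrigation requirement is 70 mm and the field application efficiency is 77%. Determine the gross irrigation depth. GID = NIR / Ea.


Ea = 77% = 0.77
GID = NIR / Ea = 70 / 0.77 = 90.9091 mm

90.9091 mm


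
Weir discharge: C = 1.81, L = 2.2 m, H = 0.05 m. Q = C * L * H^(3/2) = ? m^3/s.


Q = C * L * H^(3/2) = 1.81 * 2.2 * 0.05^1.5 = 1.81 * 2.2 * 0.011180

0.0445 m^3/s


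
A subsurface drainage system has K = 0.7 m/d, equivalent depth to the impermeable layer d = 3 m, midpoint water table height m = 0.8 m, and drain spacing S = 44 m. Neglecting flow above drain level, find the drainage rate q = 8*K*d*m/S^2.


q = 8*K*d*m/S^2
q = 8*0.7*3*0.8/44^2
q = 13.4400 / 1936

0.0069 m/d


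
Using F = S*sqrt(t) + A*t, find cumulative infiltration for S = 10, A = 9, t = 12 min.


F = S*sqrt(t) + A*t
F = 10*sqrt(12) + 9*12
F = 10*3.464102 + 108

142.6410 mm


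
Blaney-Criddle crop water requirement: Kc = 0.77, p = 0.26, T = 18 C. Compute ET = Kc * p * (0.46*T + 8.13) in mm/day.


ET = Kc * p * (0.46*T + 8.13)
ET = 0.77 * 0.26 * (0.46*18 + 8.13)
ET = 0.77 * 0.26 * 16.4100

3.2853 mm/day


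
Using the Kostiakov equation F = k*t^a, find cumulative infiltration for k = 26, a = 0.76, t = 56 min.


F = k * t^a = 26 * 56^0.76
F = 26 * 21.311936

554.1103 mm


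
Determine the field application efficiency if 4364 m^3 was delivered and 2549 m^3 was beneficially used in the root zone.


Ea = V_root / V_field * 100 = 2549 / 4364 * 100 = 58.4097%

58.4097 %


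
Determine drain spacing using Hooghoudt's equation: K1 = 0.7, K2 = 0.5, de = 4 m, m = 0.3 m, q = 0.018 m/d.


S^2 = 8*K2*de*m/q + 4*K1*m^2/q
S^2 = 8*0.5*4*0.3/0.018 + 4*0.7*0.3^2/0.018
S = sqrt(280.6667)

16.7531 m


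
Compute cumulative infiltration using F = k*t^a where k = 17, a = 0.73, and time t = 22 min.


F = k * t^a = 17 * 22^0.73
F = 17 * 9.549234

162.3370 mm


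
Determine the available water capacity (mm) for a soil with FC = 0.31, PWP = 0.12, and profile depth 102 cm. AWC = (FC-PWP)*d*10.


AWC = (FC - PWP) * d * 10
AWC = (0.31 - 0.12) * 102 * 10
AWC = 0.1900 * 102 * 10

193.8000 mm


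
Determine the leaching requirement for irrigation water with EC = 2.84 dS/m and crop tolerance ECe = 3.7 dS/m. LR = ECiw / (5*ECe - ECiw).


LR = ECiw / (5*ECe - ECiw)
LR = 2.84 / (5*3.7 - 2.84)
LR = 2.84 / 15.6600

0.1814


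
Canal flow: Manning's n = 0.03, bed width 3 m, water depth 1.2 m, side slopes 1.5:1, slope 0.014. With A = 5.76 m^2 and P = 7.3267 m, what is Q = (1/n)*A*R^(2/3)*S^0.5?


R = A/P = 5.76/7.3267 = 0.786166
Q = (1/0.03) * 5.76 * 0.786166^(2/3) * 0.014^0.5

19.3512 m^3/s


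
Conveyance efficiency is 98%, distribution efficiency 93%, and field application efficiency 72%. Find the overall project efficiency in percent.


Ec = 0.98, Eb = 0.93, Ea = 0.72
E = 0.98 * 0.93 * 0.72 * 100 = 65.6208%

65.6208 %


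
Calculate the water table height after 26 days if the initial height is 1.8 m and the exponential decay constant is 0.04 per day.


m = m0 * exp(-k*t)
m = 1.8 * exp(-0.04 * 26)
m = 1.8 * exp(-1.0400)

0.6362 m


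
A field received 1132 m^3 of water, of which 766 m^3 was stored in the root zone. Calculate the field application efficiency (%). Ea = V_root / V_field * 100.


Ea = V_root / V_field * 100 = 766 / 1132 * 100 = 67.6678%

67.6678 %


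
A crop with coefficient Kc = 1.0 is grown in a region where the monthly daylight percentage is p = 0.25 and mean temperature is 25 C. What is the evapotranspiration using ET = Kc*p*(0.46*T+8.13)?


ET = Kc * p * (0.46*T + 8.13)
ET = 1.0 * 0.25 * (0.46*25 + 8.13)
ET = 1.0 * 0.25 * 19.6300

4.9075 mm/day


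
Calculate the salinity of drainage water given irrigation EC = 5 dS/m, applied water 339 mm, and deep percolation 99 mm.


EC_dw = EC_iw * D_iw / D_dw
EC_dw = 5 * 339 / 99
EC_dw = 1695 / 99

17.1212 dS/m


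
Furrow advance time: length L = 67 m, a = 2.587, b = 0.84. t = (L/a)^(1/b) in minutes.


t = (L/a)^(1/b)
t = (67/2.587)^(1/0.84)
t = 25.898724^(1/0.84)

48.1365 min


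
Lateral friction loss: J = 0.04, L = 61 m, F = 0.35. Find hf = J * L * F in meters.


hf = J * L * F = 0.04 * 61 * 0.35 = 0.8540 m

0.8540 m


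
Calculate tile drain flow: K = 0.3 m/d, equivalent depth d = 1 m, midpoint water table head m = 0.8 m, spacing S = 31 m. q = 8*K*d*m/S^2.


q = 8*K*d*m/S^2
q = 8*0.3*1*0.8/31^2
q = 1.9200 / 961

0.0020 m/d


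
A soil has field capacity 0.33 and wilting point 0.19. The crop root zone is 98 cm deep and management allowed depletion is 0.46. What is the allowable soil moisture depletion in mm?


SMD = (FC - PWP) * d * MAD * 10
SMD = (0.33 - 0.19) * 98 * 0.46 * 10
SMD = 0.1400 * 98 * 0.46 * 10

63.1120 mm


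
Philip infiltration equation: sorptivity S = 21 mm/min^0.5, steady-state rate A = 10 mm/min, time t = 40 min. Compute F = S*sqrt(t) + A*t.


F = S*sqrt(t) + A*t
F = 21*sqrt(40) + 10*40
F = 21*6.324555 + 400

532.8157 mm


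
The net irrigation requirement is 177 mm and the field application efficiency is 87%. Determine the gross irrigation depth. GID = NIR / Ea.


Ea = 87% = 0.87
GID = NIR / Ea = 177 / 0.87 = 203.4483 mm

203.4483 mm


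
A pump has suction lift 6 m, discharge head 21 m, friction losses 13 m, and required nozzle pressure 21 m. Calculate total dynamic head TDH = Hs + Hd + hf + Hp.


TDH = Hs + Hd + hf + Hp = 6 + 21 + 13 + 21 = 61

61 m


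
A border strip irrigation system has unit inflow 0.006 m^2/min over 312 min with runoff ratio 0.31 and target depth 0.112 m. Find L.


L = q*t/((1+r)*Z)
L = 0.006*312/((1+0.31)*0.112)
L = 1.872/0.14672

12.7590 m


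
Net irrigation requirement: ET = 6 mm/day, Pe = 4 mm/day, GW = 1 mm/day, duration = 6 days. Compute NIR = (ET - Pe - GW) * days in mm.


Daily deficit = ET - Pe - GW = 6 - 4 - 1 = 1 mm/day
NIR = 1 * 6 = 6 mm

6.0000 mm


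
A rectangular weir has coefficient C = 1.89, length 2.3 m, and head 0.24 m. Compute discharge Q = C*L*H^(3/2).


Q = C * L * H^(3/2) = 1.89 * 2.3 * 0.24^1.5 = 1.89 * 2.3 * 0.117576

0.5111 m^3/s


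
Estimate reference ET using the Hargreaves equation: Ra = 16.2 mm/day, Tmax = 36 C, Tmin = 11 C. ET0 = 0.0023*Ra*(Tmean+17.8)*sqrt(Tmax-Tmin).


Tmean = (Tmax + Tmin)/2 = (36 + 11)/2 = 23.5
ET0 = 0.0023 * 16.2 * (23.5 + 17.8) * sqrt(36 - 11)
ET0 = 0.0023 * 16.2 * 41.3 * 5.000000

7.6942 mm/day


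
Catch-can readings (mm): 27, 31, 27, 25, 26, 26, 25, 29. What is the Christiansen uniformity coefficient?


mean = 27.000000 mm
MAD = 1.500000 mm
CU = (1 - 1.500000/27.000000)*100

94.4444 %


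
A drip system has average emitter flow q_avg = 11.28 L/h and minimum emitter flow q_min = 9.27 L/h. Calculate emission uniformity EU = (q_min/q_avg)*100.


EU = (q_min/q_avg)*100 = (9.27/11.28)*100 = 82.1809%

82.1809 %


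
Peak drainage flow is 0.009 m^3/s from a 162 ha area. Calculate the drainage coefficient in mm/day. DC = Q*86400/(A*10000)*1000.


DC = Q * 86400 / (A * 10000) * 1000
DC = 0.009 * 86400 / (162 * 10000) * 1000
DC = 777600.0000 / 1620000

0.4800 mm/day


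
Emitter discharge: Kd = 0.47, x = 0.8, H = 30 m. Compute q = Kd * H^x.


q = Kd * H^x = 0.47 * 30^0.8 = 0.47 * 15.194871

7.1416 L/h


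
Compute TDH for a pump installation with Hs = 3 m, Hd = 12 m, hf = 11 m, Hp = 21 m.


TDH = Hs + Hd + hf + Hp = 3 + 12 + 11 + 21 = 47

47 m


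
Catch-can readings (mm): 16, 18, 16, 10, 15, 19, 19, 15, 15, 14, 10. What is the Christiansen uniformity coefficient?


mean = 15.181818 mm
MAD = 2.198347 mm
CU = (1 - 2.198347/15.181818)*100

85.5199 %


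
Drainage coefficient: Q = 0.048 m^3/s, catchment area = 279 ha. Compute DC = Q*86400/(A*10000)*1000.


DC = Q * 86400 / (A * 10000) * 1000
DC = 0.048 * 86400 / (279 * 10000) * 1000
DC = 4147200.0000 / 2790000

1.4865 mm/day


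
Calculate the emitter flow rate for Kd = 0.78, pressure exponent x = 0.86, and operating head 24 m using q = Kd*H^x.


q = Kd * H^x = 0.78 * 24^0.86 = 0.78 * 15.380897

11.9971 L/h


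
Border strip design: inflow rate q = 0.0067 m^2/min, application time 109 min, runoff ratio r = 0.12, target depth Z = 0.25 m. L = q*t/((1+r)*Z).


L = q*t/((1+r)*Z)
L = 0.0067*109/((1+0.12)*0.25)
L = 0.7303/0.28

2.6082 m


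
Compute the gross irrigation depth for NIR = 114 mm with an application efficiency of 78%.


Ea = 78% = 0.78
GID = NIR / Ea = 114 / 0.78 = 146.1538 mm

146.1538 mm


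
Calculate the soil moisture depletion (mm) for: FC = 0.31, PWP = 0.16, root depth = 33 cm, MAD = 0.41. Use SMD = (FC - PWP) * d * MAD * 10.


SMD = (FC - PWP) * d * MAD * 10
SMD = (0.31 - 0.16) * 33 * 0.41 * 10
SMD = 0.1500 * 33 * 0.41 * 10

20.2950 mm


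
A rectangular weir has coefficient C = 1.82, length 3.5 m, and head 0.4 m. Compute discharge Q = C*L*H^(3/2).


Q = C * L * H^(3/2) = 1.82 * 3.5 * 0.4^1.5 = 1.82 * 3.5 * 0.252982

1.6115 m^3/s


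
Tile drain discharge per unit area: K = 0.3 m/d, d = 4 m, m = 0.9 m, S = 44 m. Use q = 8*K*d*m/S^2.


q = 8*K*d*m/S^2
q = 8*0.3*4*0.9/44^2
q = 8.6400 / 1936

0.0045 m/d


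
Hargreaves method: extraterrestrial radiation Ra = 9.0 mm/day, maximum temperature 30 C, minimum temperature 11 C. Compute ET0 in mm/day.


Tmean = (Tmax + Tmin)/2 = (30 + 11)/2 = 20.5
ET0 = 0.0023 * 9.0 * (20.5 + 17.8) * sqrt(30 - 11)
ET0 = 0.0023 * 9.0 * 38.3 * 4.358899

3.4558 mm/day


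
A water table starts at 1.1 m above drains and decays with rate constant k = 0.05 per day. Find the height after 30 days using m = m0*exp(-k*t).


m = m0 * exp(-k*t)
m = 1.1 * exp(-0.05 * 30)
m = 1.1 * exp(-1.5000)

0.2454 m


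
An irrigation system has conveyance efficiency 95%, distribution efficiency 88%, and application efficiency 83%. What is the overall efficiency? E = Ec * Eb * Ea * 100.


Ec = 0.95, Eb = 0.88, Ea = 0.83
E = 0.95 * 0.88 * 0.83 * 100 = 69.3880%

69.3880 %


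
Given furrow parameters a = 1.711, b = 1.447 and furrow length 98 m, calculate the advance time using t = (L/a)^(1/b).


t = (L/a)^(1/b)
t = (98/1.711)^(1/1.447)
t = 57.276447^(1/1.447)

16.4025 min


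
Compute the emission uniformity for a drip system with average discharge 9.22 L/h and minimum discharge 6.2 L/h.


EU = (q_min/q_avg)*100 = (6.2/9.22)*100 = 67.2451%

67.2451 %


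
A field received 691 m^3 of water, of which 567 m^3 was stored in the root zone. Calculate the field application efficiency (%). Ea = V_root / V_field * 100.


Ea = V_root / V_field * 100 = 567 / 691 * 100 = 82.0550%

82.0550 %


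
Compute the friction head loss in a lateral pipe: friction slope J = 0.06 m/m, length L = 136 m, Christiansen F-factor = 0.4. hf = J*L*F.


hf = J * L * F = 0.06 * 136 * 0.4 = 3.2640 m

3.2640 m


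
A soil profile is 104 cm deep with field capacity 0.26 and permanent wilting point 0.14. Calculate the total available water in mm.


AWC = (FC - PWP) * d * 10
AWC = (0.26 - 0.14) * 104 * 10
AWC = 0.1200 * 104 * 10

124.8000 mm


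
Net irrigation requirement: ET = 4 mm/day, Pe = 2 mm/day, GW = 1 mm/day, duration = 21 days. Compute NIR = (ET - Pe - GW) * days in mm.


Daily deficit = ET - Pe - GW = 4 - 2 - 1 = 1 mm/day
NIR = 1 * 21 = 21 mm

21.0000 mm


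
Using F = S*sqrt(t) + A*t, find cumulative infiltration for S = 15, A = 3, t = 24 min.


F = S*sqrt(t) + A*t
F = 15*sqrt(24) + 3*24
F = 15*4.898979 + 72

145.4847 mm


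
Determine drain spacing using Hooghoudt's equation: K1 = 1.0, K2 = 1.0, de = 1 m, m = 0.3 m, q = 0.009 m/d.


S^2 = 8*K2*de*m/q + 4*K1*m^2/q
S^2 = 8*1.0*1*0.3/0.009 + 4*1.0*0.3^2/0.009
S = sqrt(306.6667)

17.5119 m


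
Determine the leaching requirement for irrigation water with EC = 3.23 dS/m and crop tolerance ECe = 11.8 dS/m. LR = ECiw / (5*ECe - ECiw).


LR = ECiw / (5*ECe - ECiw)
LR = 3.23 / (5*11.8 - 3.23)
LR = 3.23 / 55.7700

0.0579


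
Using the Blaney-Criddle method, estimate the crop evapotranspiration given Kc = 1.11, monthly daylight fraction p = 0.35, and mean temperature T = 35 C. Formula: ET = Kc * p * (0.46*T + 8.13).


ET = Kc * p * (0.46*T + 8.13)
ET = 1.11 * 0.35 * (0.46*35 + 8.13)
ET = 1.11 * 0.35 * 24.2300

9.4134 mm/day


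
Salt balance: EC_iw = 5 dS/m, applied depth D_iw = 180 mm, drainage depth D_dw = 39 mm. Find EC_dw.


EC_dw = EC_iw * D_iw / D_dw
EC_dw = 5 * 180 / 39
EC_dw = 900 / 39

23.0769 dS/m


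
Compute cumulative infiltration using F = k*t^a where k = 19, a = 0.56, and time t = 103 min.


F = k * t^a = 19 * 103^0.56
F = 19 * 13.402594

254.6493 mm


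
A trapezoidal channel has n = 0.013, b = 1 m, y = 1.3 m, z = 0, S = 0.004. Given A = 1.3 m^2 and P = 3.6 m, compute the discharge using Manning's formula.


R = A/P = 1.3/3.6 = 0.361111
Q = (1/0.013) * 1.3 * 0.361111^(2/3) * 0.004^0.5

3.2072 m^3/s


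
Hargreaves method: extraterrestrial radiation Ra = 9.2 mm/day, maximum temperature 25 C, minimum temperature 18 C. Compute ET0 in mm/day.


Tmean = (Tmax + Tmin)/2 = (25 + 18)/2 = 21.5
ET0 = 0.0023 * 9.2 * (21.5 + 17.8) * sqrt(25 - 18)
ET0 = 0.0023 * 9.2 * 39.3 * 2.645751

2.2002 mm/day


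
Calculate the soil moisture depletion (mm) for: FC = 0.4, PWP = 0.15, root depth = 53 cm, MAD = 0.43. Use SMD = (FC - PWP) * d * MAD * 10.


SMD = (FC - PWP) * d * MAD * 10
SMD = (0.4 - 0.15) * 53 * 0.43 * 10
SMD = 0.2500 * 53 * 0.43 * 10

56.9750 mm


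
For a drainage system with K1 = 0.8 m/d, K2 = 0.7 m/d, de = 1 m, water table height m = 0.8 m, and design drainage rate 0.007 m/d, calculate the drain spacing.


S^2 = 8*K2*de*m/q + 4*K1*m^2/q
S^2 = 8*0.7*1*0.8/0.007 + 4*0.8*0.8^2/0.007
S = sqrt(932.5714)

30.5380 m


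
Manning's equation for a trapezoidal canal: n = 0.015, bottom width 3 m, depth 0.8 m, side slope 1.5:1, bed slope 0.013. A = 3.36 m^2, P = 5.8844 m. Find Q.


R = A/P = 3.36/5.8844 = 0.571001
Q = (1/0.015) * 3.36 * 0.571001^(2/3) * 0.013^0.5

17.5783 m^3/s


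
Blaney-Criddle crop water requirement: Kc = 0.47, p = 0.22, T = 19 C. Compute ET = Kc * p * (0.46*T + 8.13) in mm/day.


ET = Kc * p * (0.46*T + 8.13)
ET = 0.47 * 0.22 * (0.46*19 + 8.13)
ET = 0.47 * 0.22 * 16.8700

1.7444 mm/day


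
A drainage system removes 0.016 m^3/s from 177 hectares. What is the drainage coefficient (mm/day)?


DC = Q * 86400 / (A * 10000) * 1000
DC = 0.016 * 86400 / (177 * 10000) * 1000
DC = 1382400.0000 / 1770000

0.7810 mm/day


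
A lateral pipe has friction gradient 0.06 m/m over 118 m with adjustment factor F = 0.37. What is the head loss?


hf = J * L * F = 0.06 * 118 * 0.37 = 2.6196 m

2.6196 m


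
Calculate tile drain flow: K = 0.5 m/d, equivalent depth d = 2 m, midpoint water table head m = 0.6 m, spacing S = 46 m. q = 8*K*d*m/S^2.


q = 8*K*d*m/S^2
q = 8*0.5*2*0.6/46^2
q = 4.8000 / 2116

0.0023 m/d


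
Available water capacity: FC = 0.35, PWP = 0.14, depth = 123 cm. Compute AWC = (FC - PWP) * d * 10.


AWC = (FC - PWP) * d * 10
AWC = (0.35 - 0.14) * 123 * 10
AWC = 0.2100 * 123 * 10

258.3000 mm


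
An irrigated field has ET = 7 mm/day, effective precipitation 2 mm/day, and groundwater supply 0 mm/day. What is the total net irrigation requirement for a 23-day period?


Daily deficit = ET - Pe - GW = 7 - 2 - 0 = 5 mm/day
NIR = 5 * 23 = 115 mm

115.0000 mm


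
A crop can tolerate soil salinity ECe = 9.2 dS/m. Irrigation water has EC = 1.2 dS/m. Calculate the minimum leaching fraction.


LR = ECiw / (5*ECe - ECiw)
LR = 1.2 / (5*9.2 - 1.2)
LR = 1.2 / 44.8000

0.0268


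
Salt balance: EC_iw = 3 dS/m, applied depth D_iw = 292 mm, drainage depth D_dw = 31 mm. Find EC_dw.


EC_dw = EC_iw * D_iw / D_dw
EC_dw = 3 * 292 / 31
EC_dw = 876 / 31

28.2581 dS/m


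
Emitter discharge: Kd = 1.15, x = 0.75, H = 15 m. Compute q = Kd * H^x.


q = Kd * H^x = 1.15 * 15^0.75 = 1.15 * 7.621991

8.7653 L/h


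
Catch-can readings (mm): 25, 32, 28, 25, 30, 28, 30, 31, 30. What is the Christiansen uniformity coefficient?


mean = 28.777778 mm
MAD = 2.024691 mm
CU = (1 - 2.024691/28.777778)*100

92.9644 %


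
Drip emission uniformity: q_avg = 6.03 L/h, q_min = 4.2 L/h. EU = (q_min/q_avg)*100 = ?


EU = (q_min/q_avg)*100 = (4.2/6.03)*100 = 69.6517%

69.6517 %


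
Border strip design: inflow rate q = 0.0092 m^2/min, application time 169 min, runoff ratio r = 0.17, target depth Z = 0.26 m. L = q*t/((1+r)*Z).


L = q*t/((1+r)*Z)
L = 0.0092*169/((1+0.17)*0.26)
L = 1.5548/0.3042

5.1111 m


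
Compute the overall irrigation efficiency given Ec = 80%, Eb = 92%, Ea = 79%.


Ec = 0.8, Eb = 0.92, Ea = 0.79
E = 0.8 * 0.92 * 0.79 * 100 = 58.1440%

58.1440 %


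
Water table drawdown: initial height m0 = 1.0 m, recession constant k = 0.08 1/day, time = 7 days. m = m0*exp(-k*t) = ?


m = m0 * exp(-k*t)
m = 1.0 * exp(-0.08 * 7)
m = 1.0 * exp(-0.5600)

0.5712 m


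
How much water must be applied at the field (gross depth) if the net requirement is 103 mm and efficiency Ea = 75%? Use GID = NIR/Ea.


Ea = 75% = 0.75
GID = NIR / Ea = 103 / 0.75 = 137.3333 mm

137.3333 mm


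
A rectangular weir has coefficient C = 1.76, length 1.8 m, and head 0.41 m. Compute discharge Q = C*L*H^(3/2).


Q = C * L * H^(3/2) = 1.76 * 1.8 * 0.41^1.5 = 1.76 * 1.8 * 0.262528

0.8317 m^3/s


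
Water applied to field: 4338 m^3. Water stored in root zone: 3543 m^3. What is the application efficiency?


Ea = V_root / V_field * 100 = 3543 / 4338 * 100 = 81.6736%

81.6736 %


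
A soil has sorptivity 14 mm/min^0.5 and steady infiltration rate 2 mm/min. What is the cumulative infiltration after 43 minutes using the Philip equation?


F = S*sqrt(t) + A*t
F = 14*sqrt(43) + 2*43
F = 14*6.557439 + 86

177.8041 mm


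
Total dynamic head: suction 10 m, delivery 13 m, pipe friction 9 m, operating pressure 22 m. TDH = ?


TDH = Hs + Hd + hf + Hp = 10 + 13 + 9 + 22 = 54

54 m


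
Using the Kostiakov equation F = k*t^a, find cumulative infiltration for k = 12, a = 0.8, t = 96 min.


F = k * t^a = 12 * 96^0.8
F = 12 * 38.531595

462.3791 mm


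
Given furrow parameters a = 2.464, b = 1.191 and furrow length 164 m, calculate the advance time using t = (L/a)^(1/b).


t = (L/a)^(1/b)
t = (164/2.464)^(1/1.191)
t = 66.558442^(1/1.191)

33.9482 min


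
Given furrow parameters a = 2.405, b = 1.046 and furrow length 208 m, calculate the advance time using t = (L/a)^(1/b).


t = (L/a)^(1/b)
t = (208/2.405)^(1/1.046)
t = 86.486486^(1/1.046)

71.0832 min


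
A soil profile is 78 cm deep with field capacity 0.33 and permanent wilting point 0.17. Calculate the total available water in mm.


AWC = (FC - PWP) * d * 10
AWC = (0.33 - 0.17) * 78 * 10
AWC = 0.1600 * 78 * 10

124.8000 mm


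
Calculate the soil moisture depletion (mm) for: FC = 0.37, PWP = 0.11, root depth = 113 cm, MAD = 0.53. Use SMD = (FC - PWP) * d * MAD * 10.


SMD = (FC - PWP) * d * MAD * 10
SMD = (0.37 - 0.11) * 113 * 0.53 * 10
SMD = 0.2600 * 113 * 0.53 * 10

155.7140 mm


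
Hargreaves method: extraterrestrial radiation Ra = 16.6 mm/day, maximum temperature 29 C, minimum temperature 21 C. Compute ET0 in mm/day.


Tmean = (Tmax + Tmin)/2 = (29 + 21)/2 = 25.0
ET0 = 0.0023 * 16.6 * (25.0 + 17.8) * sqrt(29 - 21)
ET0 = 0.0023 * 16.6 * 42.8 * 2.828427

4.6219 mm/day


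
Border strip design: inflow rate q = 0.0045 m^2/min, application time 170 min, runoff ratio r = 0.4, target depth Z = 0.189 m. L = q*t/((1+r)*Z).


L = q*t/((1+r)*Z)
L = 0.0045*170/((1+0.4)*0.189)
L = 0.765/0.2646

2.8912 m


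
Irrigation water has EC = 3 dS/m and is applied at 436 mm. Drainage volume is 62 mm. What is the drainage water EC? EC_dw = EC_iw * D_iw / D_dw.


EC_dw = EC_iw * D_iw / D_dw
EC_dw = 3 * 436 / 62
EC_dw = 1308 / 62

21.0968 dS/m


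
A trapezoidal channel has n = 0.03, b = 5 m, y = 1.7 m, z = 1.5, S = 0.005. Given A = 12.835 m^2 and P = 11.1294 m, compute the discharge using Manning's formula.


R = A/P = 12.835/11.1294 = 1.153252
Q = (1/0.03) * 12.835 * 1.153252^(2/3) * 0.005^0.5

33.2692 m^3/s


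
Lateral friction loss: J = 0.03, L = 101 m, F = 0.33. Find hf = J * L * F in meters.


hf = J * L * F = 0.03 * 101 * 0.33 = 0.9999 m

0.9999 m


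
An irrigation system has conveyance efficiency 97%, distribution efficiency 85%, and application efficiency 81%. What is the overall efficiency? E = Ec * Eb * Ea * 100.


Ec = 0.97, Eb = 0.85, Ea = 0.81
E = 0.97 * 0.85 * 0.81 * 100 = 66.7845%

66.7845 %


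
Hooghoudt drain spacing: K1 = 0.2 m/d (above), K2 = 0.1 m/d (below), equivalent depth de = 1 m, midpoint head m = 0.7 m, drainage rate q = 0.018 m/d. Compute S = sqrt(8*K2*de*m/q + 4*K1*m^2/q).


S^2 = 8*K2*de*m/q + 4*K1*m^2/q
S^2 = 8*0.1*1*0.7/0.018 + 4*0.2*0.7^2/0.018
S = sqrt(52.8889)

7.2725 m


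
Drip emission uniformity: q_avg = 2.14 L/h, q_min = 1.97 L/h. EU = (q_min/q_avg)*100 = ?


EU = (q_min/q_avg)*100 = (1.97/2.14)*100 = 92.0561%

92.0561 %


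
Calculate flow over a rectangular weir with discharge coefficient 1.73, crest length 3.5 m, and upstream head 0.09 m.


Q = C * L * H^(3/2) = 1.73 * 3.5 * 0.09^1.5 = 1.73 * 3.5 * 0.027000

0.1635 m^3/s


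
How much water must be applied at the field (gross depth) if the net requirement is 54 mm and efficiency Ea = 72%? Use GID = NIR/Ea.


Ea = 72% = 0.72
GID = NIR / Ea = 54 / 0.72 = 75.0000 mm

75.0000 mm


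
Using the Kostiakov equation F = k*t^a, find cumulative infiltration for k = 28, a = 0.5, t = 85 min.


F = k * t^a = 28 * 85^0.5
F = 28 * 9.219544

258.1472 mm


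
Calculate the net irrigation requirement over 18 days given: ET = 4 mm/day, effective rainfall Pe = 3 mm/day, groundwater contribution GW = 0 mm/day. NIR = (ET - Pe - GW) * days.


Daily deficit = ET - Pe - GW = 4 - 3 - 0 = 1 mm/day
NIR = 1 * 18 = 18 mm

18.0000 mm


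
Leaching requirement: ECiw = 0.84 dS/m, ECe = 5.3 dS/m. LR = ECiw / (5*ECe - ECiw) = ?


LR = ECiw / (5*ECe - ECiw)
LR = 0.84 / (5*5.3 - 0.84)
LR = 0.84 / 25.6600

0.0327


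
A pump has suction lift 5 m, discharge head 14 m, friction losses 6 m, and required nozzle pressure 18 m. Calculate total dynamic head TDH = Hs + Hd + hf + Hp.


TDH = Hs + Hd + hf + Hp = 5 + 14 + 6 + 18 = 43

43 m


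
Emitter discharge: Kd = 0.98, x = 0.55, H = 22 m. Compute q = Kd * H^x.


q = Kd * H^x = 0.98 * 22^0.55 = 0.98 * 5.474349

5.3649 L/h


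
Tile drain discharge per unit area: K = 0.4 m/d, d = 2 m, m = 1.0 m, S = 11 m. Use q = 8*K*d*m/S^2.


q = 8*K*d*m/S^2
q = 8*0.4*2*1.0/11^2
q = 6.4000 / 121

0.0529 m/d


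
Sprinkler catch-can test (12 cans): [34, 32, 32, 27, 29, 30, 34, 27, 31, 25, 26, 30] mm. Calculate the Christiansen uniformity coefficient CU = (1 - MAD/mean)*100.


mean = 29.750000 mm
MAD = 2.458333 mm
CU = (1 - 2.458333/29.750000)*100

91.7367 %


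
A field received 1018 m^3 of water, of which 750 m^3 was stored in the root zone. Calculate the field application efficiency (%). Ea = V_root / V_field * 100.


Ea = V_root / V_field * 100 = 750 / 1018 * 100 = 73.6739%

73.6739 %


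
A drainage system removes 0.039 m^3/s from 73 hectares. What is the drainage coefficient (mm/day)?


DC = Q * 86400 / (A * 10000) * 1000
DC = 0.039 * 86400 / (73 * 10000) * 1000
DC = 3369600.0000 / 730000

4.6159 mm/day


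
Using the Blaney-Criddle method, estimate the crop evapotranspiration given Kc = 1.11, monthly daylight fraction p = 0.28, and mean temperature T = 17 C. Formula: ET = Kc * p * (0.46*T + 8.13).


ET = Kc * p * (0.46*T + 8.13)
ET = 1.11 * 0.28 * (0.46*17 + 8.13)
ET = 1.11 * 0.28 * 15.9500

4.9573 mm/day


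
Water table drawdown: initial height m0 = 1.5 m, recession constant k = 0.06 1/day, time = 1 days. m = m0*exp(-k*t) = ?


m = m0 * exp(-k*t)
m = 1.5 * exp(-0.06 * 1)
m = 1.5 * exp(-0.0600)

1.4126 m


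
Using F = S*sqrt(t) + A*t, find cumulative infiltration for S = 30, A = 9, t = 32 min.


F = S*sqrt(t) + A*t
F = 30*sqrt(32) + 9*32
F = 30*5.656854 + 288

457.7056 mm


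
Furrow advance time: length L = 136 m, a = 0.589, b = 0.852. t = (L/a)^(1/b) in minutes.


t = (L/a)^(1/b)
t = (136/0.589)^(1/0.852)
t = 230.899830^(1/0.852)

594.2530 min


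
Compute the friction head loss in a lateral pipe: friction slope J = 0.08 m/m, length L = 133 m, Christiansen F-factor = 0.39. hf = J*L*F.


hf = J * L * F = 0.08 * 133 * 0.39 = 4.1496 m

4.1496 m


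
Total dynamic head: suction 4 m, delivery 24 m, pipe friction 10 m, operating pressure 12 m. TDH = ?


TDH = Hs + Hd + hf + Hp = 4 + 24 + 10 + 12 = 50

50 m


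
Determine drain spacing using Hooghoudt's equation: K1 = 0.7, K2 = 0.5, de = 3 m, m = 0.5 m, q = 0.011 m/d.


S^2 = 8*K2*de*m/q + 4*K1*m^2/q
S^2 = 8*0.5*3*0.5/0.011 + 4*0.7*0.5^2/0.011
S = sqrt(609.0909)

24.6798 m


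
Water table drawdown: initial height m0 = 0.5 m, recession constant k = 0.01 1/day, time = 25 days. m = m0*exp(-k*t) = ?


m = m0 * exp(-k*t)
m = 0.5 * exp(-0.01 * 25)
m = 0.5 * exp(-0.2500)

0.3894 m


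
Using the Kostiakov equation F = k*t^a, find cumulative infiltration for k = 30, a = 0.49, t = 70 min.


F = k * t^a = 30 * 70^0.49
F = 30 * 8.018591

240.5577 mm


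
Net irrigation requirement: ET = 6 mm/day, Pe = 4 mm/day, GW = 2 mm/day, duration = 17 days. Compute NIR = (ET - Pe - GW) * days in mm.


Daily deficit = ET - Pe - GW = 6 - 4 - 2 = 0 mm/day
NIR = 0 * 17 = 0 mm

0 mm


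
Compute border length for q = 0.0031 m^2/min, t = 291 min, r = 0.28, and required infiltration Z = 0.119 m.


L = q*t/((1+r)*Z)
L = 0.0031*291/((1+0.28)*0.119)
L = 0.9021/0.15232

5.9224 m


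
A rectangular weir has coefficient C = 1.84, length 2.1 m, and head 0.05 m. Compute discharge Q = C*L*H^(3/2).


Q = C * L * H^(3/2) = 1.84 * 2.1 * 0.05^1.5 = 1.84 * 2.1 * 0.011180

0.0432 m^3/s


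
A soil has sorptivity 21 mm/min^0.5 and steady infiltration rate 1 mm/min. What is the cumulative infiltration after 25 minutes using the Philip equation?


F = S*sqrt(t) + A*t
F = 21*sqrt(25) + 1*25
F = 21*5.000000 + 25

130.0000 mm


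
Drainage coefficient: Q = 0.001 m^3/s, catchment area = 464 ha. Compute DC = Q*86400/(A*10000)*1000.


DC = Q * 86400 / (A * 10000) * 1000
DC = 0.001 * 86400 / (464 * 10000) * 1000
DC = 86400.0000 / 4640000

0.0186 mm/day
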